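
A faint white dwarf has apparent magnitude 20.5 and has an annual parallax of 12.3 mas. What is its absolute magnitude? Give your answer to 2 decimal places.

p = 12.3 mas = 0.0123″ → d = 1/p = 81.30 pc
5 log₁₀(d/10 pc) = 5 log₁₀(81.30) − 5 = 4.550
M = m − 5 log₁₀(d/10) = 20.5 − 4.550 = 15.950

M ≈ 15.95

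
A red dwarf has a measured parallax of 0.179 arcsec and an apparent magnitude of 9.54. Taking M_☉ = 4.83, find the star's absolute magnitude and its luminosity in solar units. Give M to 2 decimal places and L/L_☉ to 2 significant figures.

d = 1/p = 1/0.179″ = 5.587 pc
M = m − 5 log₁₀ d + 5 = 9.54 − 5·0.7471 + 5 = 10.804
M − M_☉ = 10.804 − 4.83 = 5.974
L/L_☉ = 10^(−0.4 × 5.974) = 4.077×10^-3

M ≈ 10.80; L/L_☉ ≈ 4.1×10^-3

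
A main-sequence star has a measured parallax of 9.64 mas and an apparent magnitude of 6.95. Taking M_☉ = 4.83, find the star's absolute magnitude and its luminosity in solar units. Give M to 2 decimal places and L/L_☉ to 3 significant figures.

M ≈ 1.87; L/L_☉ ≈ 15.3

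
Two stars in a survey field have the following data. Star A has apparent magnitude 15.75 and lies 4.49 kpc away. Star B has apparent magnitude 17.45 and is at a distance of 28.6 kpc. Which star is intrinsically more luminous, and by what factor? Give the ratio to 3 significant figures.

Star A: d = 4.49 kpc = 4490 pc
Star A: M = m − 5 log₁₀ d + 5 = 15.75 − 5·3.6522 + 5 = 2.489
Star B: d = 28.6 kpc = 28600 pc
Star B: M = m − 5 log₁₀ d + 5 = 17.45 − 5·4.4564 + 5 = 0.168
ΔM = M_A − M_B = 2.489 − (0.168) = 2.321; smaller M is more luminous → Star B.
L ratio = 10^(0.4 |ΔM|) = 10^0.928 = 8.477

Star B is more luminous, by a factor of 8.48.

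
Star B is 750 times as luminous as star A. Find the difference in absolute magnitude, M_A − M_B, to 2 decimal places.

M_A − M_B ≈ 7.19

Pogson: ΔM = −2.5 log₁₀(ratio) = −2.5 log₁₀(750) = −2.5 × 2.8751 = -7.188
Star B is brighter so has the smaller magnitude: M_A − M_B is positive.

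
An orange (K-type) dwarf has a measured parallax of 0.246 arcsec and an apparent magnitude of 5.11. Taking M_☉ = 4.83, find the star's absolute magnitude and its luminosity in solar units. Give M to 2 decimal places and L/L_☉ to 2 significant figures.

M ≈ 7.06; L/L_☉ ≈ 0.13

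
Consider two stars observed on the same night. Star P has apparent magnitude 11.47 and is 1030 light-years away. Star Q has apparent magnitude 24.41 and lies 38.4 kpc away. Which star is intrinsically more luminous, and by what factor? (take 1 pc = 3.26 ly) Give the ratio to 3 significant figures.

Star P: d = 1030 ly / 3.26 = 316.0 pc
Star P: M = m − 5 log₁₀ d + 5 = 11.47 − 5·2.4996 + 5 = 3.972
Star Q: d = 38.4 kpc = 38400 pc
Star Q: M = m − 5 log₁₀ d + 5 = 24.41 − 5·4.5843 + 5 = 6.488
ΔM = M_P − M_Q = 3.972 − (6.488) = -2.516; smaller M is more luminous → Star P.
L ratio = 10^(0.4 |ΔM|) = 10^1.007 = 10.15

Star P is more luminous, by a factor of 10.2.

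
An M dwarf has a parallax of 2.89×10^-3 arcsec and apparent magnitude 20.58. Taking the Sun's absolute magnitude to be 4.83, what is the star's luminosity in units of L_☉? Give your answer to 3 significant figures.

L/L_☉ ≈ 6.00×10^-4

d = 1/p = 1/2.89×10^-3″ = 346.0 pc
M = m − 5 log₁₀ d + 5 = 20.58 − 5·2.5391 + 5 = 12.884
M − M_☉ = 12.884 − 4.83 = 8.054
L/L_☉ = 10^(−0.4 × 8.054) = 6.001×10^-4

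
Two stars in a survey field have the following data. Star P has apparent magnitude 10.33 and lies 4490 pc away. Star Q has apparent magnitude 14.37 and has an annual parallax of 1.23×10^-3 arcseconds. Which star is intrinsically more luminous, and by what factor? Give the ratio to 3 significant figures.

Star P is more luminous, by a factor of 1260.

Star P: M = m − 5 log₁₀ d + 5 = 10.33 − 5·3.6522 + 5 = -2.931
Star Q: d = 1/p = 1/1.23×10^-3″ = 813.0 pc
Star Q: M = m − 5 log₁₀ d + 5 = 14.37 − 5·2.9101 + 5 = 4.820
ΔM = M_P − M_Q = -2.931 − (4.820) = -7.751; smaller M is more luminous → Star P.
L ratio = 10^(0.4 |ΔM|) = 10^3.100 = 1260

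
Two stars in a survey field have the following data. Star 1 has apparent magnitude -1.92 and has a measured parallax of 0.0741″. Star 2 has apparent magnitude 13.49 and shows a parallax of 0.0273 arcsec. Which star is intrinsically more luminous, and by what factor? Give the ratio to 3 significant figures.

Star 1 is more luminous, by a factor of 198000.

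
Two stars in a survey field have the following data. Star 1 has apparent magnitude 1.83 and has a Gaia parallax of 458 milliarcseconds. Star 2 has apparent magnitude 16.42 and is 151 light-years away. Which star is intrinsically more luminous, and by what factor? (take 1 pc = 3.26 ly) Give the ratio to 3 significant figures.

Star 1 is more luminous, by a factor of 1520.

Star 1: p = 458 mas = 0.458″ → d = 1/p = 2.183 pc
Star 1: M = m − 5 log₁₀ d + 5 = 1.83 − 5·0.3391 + 5 = 5.134
Star 2: d = 151 ly / 3.26 = 46.32 pc
Star 2: M = m − 5 log₁₀ d + 5 = 16.42 − 5·1.6658 + 5 = 13.091
ΔM = M_1 − M_2 = 5.134 − (13.091) = -7.957; smaller M is more luminous → Star 1.
L ratio = 10^(0.4 |ΔM|) = 10^3.183 = 1523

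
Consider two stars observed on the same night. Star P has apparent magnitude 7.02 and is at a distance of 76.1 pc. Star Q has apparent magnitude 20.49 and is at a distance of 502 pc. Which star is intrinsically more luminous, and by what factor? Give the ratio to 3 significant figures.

Star P is more luminous, by a factor of 5620.

Star P: M = m − 5 log₁₀ d + 5 = 7.02 − 5·1.8814 + 5 = 2.613
Star Q: M = m − 5 log₁₀ d + 5 = 20.49 − 5·2.7007 + 5 = 11.986
ΔM = M_P − M_Q = 2.613 − (11.986) = -9.373; smaller M is more luminous → Star P.
L ratio = 10^(0.4 |ΔM|) = 10^3.749 = 5615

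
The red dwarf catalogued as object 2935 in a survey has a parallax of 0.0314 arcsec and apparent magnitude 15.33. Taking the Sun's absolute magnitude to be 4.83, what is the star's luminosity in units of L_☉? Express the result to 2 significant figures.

L/L_☉ ≈ 6.4×10^-4

d = 1/p = 1/0.0314″ = 31.85 pc
M = m − 5 log₁₀ d + 5 = 15.33 − 5·1.5031 + 5 = 12.815
M − M_☉ = 12.815 − 4.83 = 7.985
L/L_☉ = 10^(−0.4 × 7.985) = 6.399×10^-4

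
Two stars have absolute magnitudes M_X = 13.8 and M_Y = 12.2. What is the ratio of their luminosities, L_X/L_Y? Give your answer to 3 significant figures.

L_X/L_Y ≈ 0.229

ΔM = M_X − M_Y = 1.6
L_X/L_Y = 10^(−0.4 ΔM) = 10^-0.640 = 0.2291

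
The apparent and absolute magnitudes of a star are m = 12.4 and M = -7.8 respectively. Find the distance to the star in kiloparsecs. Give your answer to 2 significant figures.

d ≈ 110 kpc

μ = m − M = 20.200
m − M = 5 log₁₀ d − 5
log₁₀ d = (m − M)/5 + 1 = 5.0400
d = 10^5.0400 = 109600 pc
= 109.6 kpc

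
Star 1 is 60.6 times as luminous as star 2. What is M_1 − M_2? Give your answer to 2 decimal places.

Pogson: ΔM = −2.5 log₁₀(ratio) = −2.5 log₁₀(60.6) = −2.5 × 1.7825 = -4.456
Star 1 is brighter, so it has the smaller magnitude: the difference is negative.

M_1 − M_2 ≈ -4.46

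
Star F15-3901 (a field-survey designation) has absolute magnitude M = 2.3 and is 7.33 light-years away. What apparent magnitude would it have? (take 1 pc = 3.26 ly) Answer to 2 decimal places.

m ≈ -0.94

d = 7.33 ly / 3.26 = 2.248 pc
m = M + 5 log₁₀ d − 5 = 2.3 + 5·0.3519 − 5 = -0.941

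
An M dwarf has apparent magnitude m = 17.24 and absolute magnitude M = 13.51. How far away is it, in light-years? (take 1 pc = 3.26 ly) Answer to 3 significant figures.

d ≈ 182 ly

Distance modulus: m − M = 17.24 − (13.51) = 3.730
m − M = 5 log₁₀ d − 5
log₁₀ d = (m − M)/5 + 1 = 1.7460
d = 10^1.7460 = 55.72 pc
= 181.6 ly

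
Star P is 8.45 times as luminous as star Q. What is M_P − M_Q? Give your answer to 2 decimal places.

M_P − M_Q ≈ -2.32

Pogson: ΔM = −2.5 log₁₀(ratio) = −2.5 log₁₀(8.45) = −2.5 × 0.9269 = -2.317
Star P is brighter, so it has the smaller magnitude: the difference is negative.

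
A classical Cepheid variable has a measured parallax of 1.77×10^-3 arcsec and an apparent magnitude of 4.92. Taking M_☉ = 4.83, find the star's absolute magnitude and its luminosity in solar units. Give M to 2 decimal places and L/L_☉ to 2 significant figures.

M ≈ -3.84; L/L_☉ ≈ 2900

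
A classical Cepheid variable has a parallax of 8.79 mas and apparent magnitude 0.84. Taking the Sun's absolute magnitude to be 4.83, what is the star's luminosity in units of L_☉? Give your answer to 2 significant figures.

L/L_☉ ≈ 5100

d = 1/p = 1000/8.79 mas = 113.8 pc
M = m − 5 log₁₀ d + 5 = 0.84 − 5·2.0560 + 5 = -4.440
M − M_☉ = -4.440 − 4.83 = -9.270
L/L_☉ = 10^(−0.4 × -9.270) = 5105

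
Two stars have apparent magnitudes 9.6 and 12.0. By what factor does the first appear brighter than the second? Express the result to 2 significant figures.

9.1

Δm = 9.6 − (12.0) = -2.4
Flux ratio = 10^(−0.4 Δm) = 10^(−0.4 × -2.4) = 10^0.960 = 9.120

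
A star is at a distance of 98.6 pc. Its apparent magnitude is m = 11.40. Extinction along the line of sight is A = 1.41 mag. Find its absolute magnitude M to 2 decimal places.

M ≈ 5.02

5 log₁₀(d/10 pc) = 5 log₁₀(98.60) − 5 = 4.969
M = m − 5 log₁₀(d/10) − A = 11.40 − 4.969 − 1.41 = 5.021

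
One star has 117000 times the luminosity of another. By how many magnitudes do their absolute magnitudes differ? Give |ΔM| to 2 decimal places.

|ΔM| ≈ 12.67

Pogson: ΔM = −2.5 log₁₀(ratio) = −2.5 log₁₀(117000) = −2.5 × 5.0682 = -12.670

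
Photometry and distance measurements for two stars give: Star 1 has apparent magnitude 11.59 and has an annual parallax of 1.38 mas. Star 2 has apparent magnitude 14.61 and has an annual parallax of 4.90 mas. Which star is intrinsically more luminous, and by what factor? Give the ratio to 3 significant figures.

Star 1: p = 1.38 mas = 1.38×10^-3″ → d = 1/p = 724.6 pc
Star 1: M = m − 5 log₁₀ d + 5 = 11.59 − 5·2.8601 + 5 = 2.289
Star 2: p = 4.90 mas = 4.90×10^-3″ → d = 1/p = 204.1 pc
Star 2: M = m − 5 log₁₀ d + 5 = 14.61 − 5·2.3098 + 5 = 8.061
ΔM = M_1 − M_2 = 2.289 − (8.061) = -5.772; smaller M is more luminous → Star 1.
L ratio = 10^(0.4 |ΔM|) = 10^2.309 = 203.5

Star 1 is more luminous, by a factor of 204.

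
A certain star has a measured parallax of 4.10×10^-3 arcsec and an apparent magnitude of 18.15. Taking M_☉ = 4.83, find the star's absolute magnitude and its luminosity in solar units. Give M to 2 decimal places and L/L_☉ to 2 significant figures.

M ≈ 11.21; L/L_☉ ≈ 2.8×10^-3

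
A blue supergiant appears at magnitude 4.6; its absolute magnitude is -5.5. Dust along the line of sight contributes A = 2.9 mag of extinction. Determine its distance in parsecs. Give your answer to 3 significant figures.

d ≈ 275 pc

m − M = 5 log₁₀(d/10 pc) + A  ⇒  4.6 − (-5.5) − 2.9 = 5 log₁₀(d/10)
7.200 = 5 log₁₀(d/10)
log₁₀ d = (m − M − A)/5 + 1 = 2.4400
d = 10^2.4400 = 275.4 pc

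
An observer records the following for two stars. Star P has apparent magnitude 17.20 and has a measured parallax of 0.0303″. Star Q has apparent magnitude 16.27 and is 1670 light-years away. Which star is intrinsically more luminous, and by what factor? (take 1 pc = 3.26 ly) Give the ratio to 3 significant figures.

Star Q is more luminous, by a factor of 567.

Star P: d = 1/p = 1/0.0303″ = 33.00 pc
Star P: M = m − 5 log₁₀ d + 5 = 17.20 − 5·1.5186 + 5 = 14.607
Star Q: d = 1670 ly / 3.26 = 512.3 pc
Star Q: M = m − 5 log₁₀ d + 5 = 16.27 − 5·2.7095 + 5 = 7.723
ΔM = M_P − M_Q = 14.607 − (7.723) = 6.885; smaller M is more luminous → Star Q.
L ratio = 10^(0.4 |ΔM|) = 10^2.754 = 567.4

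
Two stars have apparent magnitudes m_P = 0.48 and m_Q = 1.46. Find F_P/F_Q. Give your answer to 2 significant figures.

Δm = 0.48 − (1.46) = -0.98
Flux ratio = 10^(−0.4 Δm) = 10^(−0.4 × -0.98) = 10^0.392 = 2.466

F_P/F_Q ≈ 2.5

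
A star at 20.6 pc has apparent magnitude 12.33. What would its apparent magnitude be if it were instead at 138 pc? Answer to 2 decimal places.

m ≈ 16.46

Flux ∝ 1/d², so Δm = 5 log₁₀(d₂/d₁) = 5 log₁₀(138/20.6) = 4.130
m₂ = m₁ + Δm = 12.33 + (4.130) = 16.460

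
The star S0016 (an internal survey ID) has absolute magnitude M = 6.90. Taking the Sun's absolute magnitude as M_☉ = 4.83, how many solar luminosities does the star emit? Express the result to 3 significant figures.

L/L_☉ ≈ 0.149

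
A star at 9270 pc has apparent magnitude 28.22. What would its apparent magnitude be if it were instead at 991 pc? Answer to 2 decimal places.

m ≈ 23.36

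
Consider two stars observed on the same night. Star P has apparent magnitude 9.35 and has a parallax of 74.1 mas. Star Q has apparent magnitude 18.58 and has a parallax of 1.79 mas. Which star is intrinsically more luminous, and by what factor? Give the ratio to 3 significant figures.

Star P is more luminous, by a factor of 2.87.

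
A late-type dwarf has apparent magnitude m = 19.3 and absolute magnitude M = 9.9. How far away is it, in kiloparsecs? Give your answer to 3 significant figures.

d ≈ 0.759 kpc

μ = m − M = 9.400
m − M = 5 log₁₀ d − 5
log₁₀ d = (m − M)/5 + 1 = 2.8800
d = 10^2.8800 = 758.6 pc
= 0.7586 kpc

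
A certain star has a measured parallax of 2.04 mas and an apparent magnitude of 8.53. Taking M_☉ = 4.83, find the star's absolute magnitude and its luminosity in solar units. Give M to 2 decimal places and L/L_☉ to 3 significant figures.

d = 1/p = 1000/2.04 mas = 490.2 pc
M = m − 5 log₁₀ d + 5 = 8.53 − 5·2.6904 + 5 = 0.078
M − M_☉ = 0.078 − 4.83 = -4.752
L/L_☉ = 10^(−0.4 × -4.752) = 79.57

M ≈ 0.08; L/L_☉ ≈ 79.6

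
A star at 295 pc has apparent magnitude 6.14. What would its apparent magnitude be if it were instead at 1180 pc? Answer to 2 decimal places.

m ≈ 9.15

Flux ∝ 1/d², so Δm = 5 log₁₀(d₂/d₁) = 5 log₁₀(1180/295) = 3.010
m₂ = m₁ + Δm = 6.14 + (3.010) = 9.150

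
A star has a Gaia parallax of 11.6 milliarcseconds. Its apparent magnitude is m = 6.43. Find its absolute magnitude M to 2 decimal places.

M ≈ 1.75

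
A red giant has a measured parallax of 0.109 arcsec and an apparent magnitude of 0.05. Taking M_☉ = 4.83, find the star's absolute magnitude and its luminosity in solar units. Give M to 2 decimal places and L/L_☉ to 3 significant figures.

M ≈ 0.24; L/L_☉ ≈ 68.7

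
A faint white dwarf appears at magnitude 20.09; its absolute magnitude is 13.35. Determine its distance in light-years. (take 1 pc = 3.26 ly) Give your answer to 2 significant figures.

μ = m − M = 6.740
m − M = 5 log₁₀ d − 5
log₁₀ d = (m − M)/5 + 1 = 2.3480
d = 10^2.3480 = 222.8 pc
= 726.5 ly

d ≈ 730 ly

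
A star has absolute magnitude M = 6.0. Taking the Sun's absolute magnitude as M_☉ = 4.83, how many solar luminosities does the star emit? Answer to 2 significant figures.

M − M_☉ = 6.0 − 4.83 = 1.170
L/L_☉ = 10^(−0.4 (M − M_☉)) = 10^-0.468 = 0.3404

L/L_☉ ≈ 0.34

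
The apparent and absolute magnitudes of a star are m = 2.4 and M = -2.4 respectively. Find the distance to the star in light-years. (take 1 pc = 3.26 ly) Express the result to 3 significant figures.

Distance modulus: m − M = 2.4 − (-2.4) = 4.800
m − M = 5 log₁₀ d − 5
log₁₀ d = (m − M)/5 + 1 = 1.9600
d = 10^1.9600 = 91.20 pc
= 297.3 ly

d ≈ 297 ly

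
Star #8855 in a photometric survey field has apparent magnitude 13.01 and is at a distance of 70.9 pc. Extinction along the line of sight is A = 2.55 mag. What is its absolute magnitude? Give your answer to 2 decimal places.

5 log₁₀(d/10 pc) = 5 log₁₀(70.90) − 5 = 4.253
M = m − 5 log₁₀(d/10) − A = 13.01 − 4.253 − 2.55 = 6.207

M ≈ 6.21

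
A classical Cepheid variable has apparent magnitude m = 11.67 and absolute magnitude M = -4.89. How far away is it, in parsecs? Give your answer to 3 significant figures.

μ = m − M = 16.560
m − M = 5 log₁₀ d − 5
log₁₀ d = (m − M)/5 + 1 = 4.3120
d = 10^4.3120 = 20510 pc

d ≈ 20500 pc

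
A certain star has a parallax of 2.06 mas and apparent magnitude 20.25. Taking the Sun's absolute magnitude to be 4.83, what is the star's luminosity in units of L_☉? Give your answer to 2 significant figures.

d = 1/p = 1000/2.06 mas = 485.4 pc
M = m − 5 log₁₀ d + 5 = 20.25 − 5·2.6861 + 5 = 11.819
M − M_☉ = 11.819 − 4.83 = 6.989
L/L_☉ = 10^(−0.4 × 6.989) = 1.601×10^-3

L/L_☉ ≈ 1.6×10^-3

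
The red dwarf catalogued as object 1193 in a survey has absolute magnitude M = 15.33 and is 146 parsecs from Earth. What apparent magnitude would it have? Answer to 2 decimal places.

m ≈ 21.15

m = M + 5 log₁₀ d − 5 = 15.33 + 5·2.1644 − 5 = 21.152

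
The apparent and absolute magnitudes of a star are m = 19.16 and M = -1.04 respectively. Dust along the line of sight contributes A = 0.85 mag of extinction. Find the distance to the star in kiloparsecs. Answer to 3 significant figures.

d ≈ 74.1 kpc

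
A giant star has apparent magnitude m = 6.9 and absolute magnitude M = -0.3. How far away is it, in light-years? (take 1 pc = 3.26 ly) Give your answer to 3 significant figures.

d ≈ 898 ly

μ = m − M = 7.200
m − M = 5 log₁₀ d − 5
log₁₀ d = (m − M)/5 + 1 = 2.4400
d = 10^2.4400 = 275.4 pc
= 897.9 ly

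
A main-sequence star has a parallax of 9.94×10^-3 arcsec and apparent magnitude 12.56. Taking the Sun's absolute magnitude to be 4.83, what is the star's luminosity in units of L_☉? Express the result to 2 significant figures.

L/L_☉ ≈ 0.082

d = 1/p = 1/9.94×10^-3″ = 100.6 pc
M = m − 5 log₁₀ d + 5 = 12.56 − 5·2.0026 + 5 = 7.547
M − M_☉ = 7.547 − 4.83 = 2.717
L/L_☉ = 10^(−0.4 × 2.717) = 0.08189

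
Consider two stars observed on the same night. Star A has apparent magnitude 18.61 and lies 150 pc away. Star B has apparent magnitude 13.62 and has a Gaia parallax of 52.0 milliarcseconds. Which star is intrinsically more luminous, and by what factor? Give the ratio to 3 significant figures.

Star B is more luminous, by a factor of 1.63.

Star A: M = m − 5 log₁₀ d + 5 = 18.61 − 5·2.1761 + 5 = 12.730
Star B: p = 52.0 mas = 0.0520″ → d = 1/p = 19.23 pc
Star B: M = m − 5 log₁₀ d + 5 = 13.62 − 5·1.2840 + 5 = 12.200
ΔM = M_A − M_B = 12.730 − (12.200) = 0.530; smaller M is more luminous → Star B.
L ratio = 10^(0.4 |ΔM|) = 10^0.212 = 1.629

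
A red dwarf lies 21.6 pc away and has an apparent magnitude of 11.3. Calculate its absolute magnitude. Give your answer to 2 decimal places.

5 log₁₀(d/10 pc) = 5 log₁₀(21.60) − 5 = 1.672
M = m − 5 log₁₀(d/10) = 11.3 − 1.672 = 9.628

M ≈ 9.63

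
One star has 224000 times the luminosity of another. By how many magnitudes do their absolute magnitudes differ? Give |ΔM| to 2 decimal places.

|ΔM| ≈ 13.38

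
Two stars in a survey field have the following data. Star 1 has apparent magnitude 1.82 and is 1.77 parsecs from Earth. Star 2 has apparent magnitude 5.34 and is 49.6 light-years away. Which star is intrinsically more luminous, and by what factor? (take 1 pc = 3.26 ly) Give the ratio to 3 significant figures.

Star 1: M = m − 5 log₁₀ d + 5 = 1.82 − 5·0.2480 + 5 = 5.580
Star 2: d = 49.6 ly / 3.26 = 15.21 pc
Star 2: M = m − 5 log₁₀ d + 5 = 5.34 − 5·1.1823 + 5 = 4.429
ΔM = M_1 − M_2 = 5.580 − (4.429) = 1.151; smaller M is more luminous → Star 2.
L ratio = 10^(0.4 |ΔM|) = 10^0.461 = 2.888

Star 2 is more luminous, by a factor of 2.89.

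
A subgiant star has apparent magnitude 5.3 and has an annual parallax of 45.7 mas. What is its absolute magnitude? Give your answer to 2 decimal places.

p = 45.7 mas = 0.0457″ → d = 1/p = 21.88 pc
5 log₁₀(d/10 pc) = 5 log₁₀(21.88) − 5 = 1.700
M = m − 5 log₁₀(d/10) = 5.3 − 1.700 = 3.600

M ≈ 3.60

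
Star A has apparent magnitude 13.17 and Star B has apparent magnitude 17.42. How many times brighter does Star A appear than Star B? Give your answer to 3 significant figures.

50.1

Magnitude difference = -4.25
Flux ratio = 10^(−0.4 Δm) = 10^(−0.4 × -4.25) = 10^1.700 = 50.12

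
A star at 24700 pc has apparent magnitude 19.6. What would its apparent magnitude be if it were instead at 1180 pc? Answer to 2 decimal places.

Flux ∝ 1/d², so Δm = 5 log₁₀(d₂/d₁) = 5 log₁₀(1180/24700) = -6.604
m₂ = m₁ + Δm = 19.6 + (-6.604) = 12.996

m ≈ 13.00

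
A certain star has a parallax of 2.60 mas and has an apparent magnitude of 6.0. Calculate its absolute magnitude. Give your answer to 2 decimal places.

M ≈ -1.93

p = 2.60 mas = 2.60×10^-3″ → d = 1/p = 384.6 pc
5 log₁₀(d/10 pc) = 5 log₁₀(384.6) − 5 = 7.925
M = m − 5 log₁₀(d/10) = 6.0 − 7.925 = -1.925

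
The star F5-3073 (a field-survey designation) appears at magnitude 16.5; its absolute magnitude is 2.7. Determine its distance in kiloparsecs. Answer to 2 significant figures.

d ≈ 5.8 kpc

μ = m − M = 13.800
m − M = 5 log₁₀ d − 5
log₁₀ d = (m − M)/5 + 1 = 3.7600
d = 10^3.7600 = 5754 pc
= 5.754 kpc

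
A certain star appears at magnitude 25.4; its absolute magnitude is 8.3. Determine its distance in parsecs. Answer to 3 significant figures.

d ≈ 26300 pc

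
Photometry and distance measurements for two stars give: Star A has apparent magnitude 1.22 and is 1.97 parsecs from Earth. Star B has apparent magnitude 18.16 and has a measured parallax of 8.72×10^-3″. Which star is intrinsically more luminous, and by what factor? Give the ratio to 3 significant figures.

Star A: M = m − 5 log₁₀ d + 5 = 1.22 − 5·0.2945 + 5 = 4.748
Star B: d = 1/p = 1/8.72×10^-3″ = 114.7 pc
Star B: M = m − 5 log₁₀ d + 5 = 18.16 − 5·2.0595 + 5 = 12.863
ΔM = M_A − M_B = 4.748 − (12.863) = -8.115; smaller M is more luminous → Star A.
L ratio = 10^(0.4 |ΔM|) = 10^3.246 = 1762

Star A is more luminous, by a factor of 1760.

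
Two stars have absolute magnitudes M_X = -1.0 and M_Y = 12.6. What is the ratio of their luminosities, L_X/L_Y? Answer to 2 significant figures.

L_X/L_Y ≈ 280000

ΔM = M_X − M_Y = -13.6
L_X/L_Y = 10^(−0.4 ΔM) = 10^5.440 = 275400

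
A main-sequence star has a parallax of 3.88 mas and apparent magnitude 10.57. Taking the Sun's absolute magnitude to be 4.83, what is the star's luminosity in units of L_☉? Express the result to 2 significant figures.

d = 1/p = 1000/3.88 mas = 257.7 pc
M = m − 5 log₁₀ d + 5 = 10.57 − 5·2.4112 + 5 = 3.514
M − M_☉ = 3.514 − 4.83 = -1.316
L/L_☉ = 10^(−0.4 × -1.316) = 3.360

L/L_☉ ≈ 3.4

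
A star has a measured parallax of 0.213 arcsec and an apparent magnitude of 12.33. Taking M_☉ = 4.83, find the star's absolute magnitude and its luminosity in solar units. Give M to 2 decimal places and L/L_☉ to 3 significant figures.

d = 1/p = 1/0.213″ = 4.695 pc
M = m − 5 log₁₀ d + 5 = 12.33 − 5·0.6716 + 5 = 13.972
M − M_☉ = 13.972 − 4.83 = 9.142
L/L_☉ = 10^(−0.4 × 9.142) = 2.204×10^-4

M ≈ 13.97; L/L_☉ ≈ 2.20×10^-4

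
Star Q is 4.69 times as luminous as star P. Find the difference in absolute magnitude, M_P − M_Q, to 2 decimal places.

M_P − M_Q ≈ 1.68

Pogson: ΔM = −2.5 log₁₀(ratio) = −2.5 log₁₀(4.69) = −2.5 × 0.6712 = -1.678
Star Q is brighter so has the smaller magnitude: M_P − M_Q is positive.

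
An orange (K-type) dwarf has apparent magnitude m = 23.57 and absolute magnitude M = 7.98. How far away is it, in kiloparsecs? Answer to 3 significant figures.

d ≈ 13.1 kpc

μ = m − M = 15.590
m − M = 5 log₁₀ d − 5
log₁₀ d = (m − M)/5 + 1 = 4.1180
d = 10^4.1180 = 13120 pc
= 13.12 kpc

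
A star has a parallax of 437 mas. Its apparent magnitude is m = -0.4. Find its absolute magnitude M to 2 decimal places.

M ≈ 2.80

p = 437 mas = 0.437″ → d = 1/p = 2.288 pc
5 log₁₀(d/10 pc) = 5 log₁₀(2.288) − 5 = -3.202
M = m − 5 log₁₀(d/10) = -0.4 + 3.202 = 2.802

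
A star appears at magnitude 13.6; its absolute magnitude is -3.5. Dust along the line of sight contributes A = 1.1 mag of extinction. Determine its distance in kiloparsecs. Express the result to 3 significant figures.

d ≈ 15.8 kpc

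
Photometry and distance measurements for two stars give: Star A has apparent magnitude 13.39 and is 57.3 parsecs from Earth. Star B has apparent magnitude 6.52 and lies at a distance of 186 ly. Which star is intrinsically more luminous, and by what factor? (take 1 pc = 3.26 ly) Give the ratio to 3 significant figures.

Star A: M = m − 5 log₁₀ d + 5 = 13.39 − 5·1.7582 + 5 = 9.599
Star B: d = 186 ly / 3.26 = 57.06 pc
Star B: M = m − 5 log₁₀ d + 5 = 6.52 − 5·1.7563 + 5 = 2.739
ΔM = M_A − M_B = 9.599 − (2.739) = 6.861; smaller M is more luminous → Star B.
L ratio = 10^(0.4 |ΔM|) = 10^2.744 = 555.0

Star B is more luminous, by a factor of 555.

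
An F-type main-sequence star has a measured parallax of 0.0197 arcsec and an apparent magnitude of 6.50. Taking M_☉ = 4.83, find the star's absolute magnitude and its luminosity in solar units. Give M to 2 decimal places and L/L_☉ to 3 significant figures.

M ≈ 2.97; L/L_☉ ≈ 5.53

d = 1/p = 1/0.0197″ = 50.76 pc
M = m − 5 log₁₀ d + 5 = 6.50 − 5·1.7055 + 5 = 2.972
M − M_☉ = 2.972 − 4.83 = -1.858
L/L_☉ = 10^(−0.4 × -1.858) = 5.534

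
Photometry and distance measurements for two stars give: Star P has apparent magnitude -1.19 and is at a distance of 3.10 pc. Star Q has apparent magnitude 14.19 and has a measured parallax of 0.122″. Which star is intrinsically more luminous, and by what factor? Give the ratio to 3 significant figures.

Star P: M = m − 5 log₁₀ d + 5 = -1.19 − 5·0.4914 + 5 = 1.353
Star Q: d = 1/p = 1/0.122″ = 8.197 pc
Star Q: M = m − 5 log₁₀ d + 5 = 14.19 − 5·0.9136 + 5 = 14.622
ΔM = M_P − M_Q = 1.353 − (14.622) = -13.269; smaller M is more luminous → Star P.
L ratio = 10^(0.4 |ΔM|) = 10^5.307 = 203000

Star P is more luminous, by a factor of 203000.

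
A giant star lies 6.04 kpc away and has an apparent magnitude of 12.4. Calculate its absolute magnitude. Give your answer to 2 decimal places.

M ≈ -1.51

d = 6.04 kpc = 6040 pc
5 log₁₀(d/10 pc) = 5 log₁₀(6040) − 5 = 13.905
M = m − 5 log₁₀(d/10) = 12.4 − 13.905 = -1.505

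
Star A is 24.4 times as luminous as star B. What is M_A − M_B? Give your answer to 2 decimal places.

M_A − M_B ≈ -3.47

Pogson: ΔM = −2.5 log₁₀(ratio) = −2.5 log₁₀(24.4) = −2.5 × 1.3874 = -3.468
Star A is brighter, so it has the smaller magnitude: the difference is negative.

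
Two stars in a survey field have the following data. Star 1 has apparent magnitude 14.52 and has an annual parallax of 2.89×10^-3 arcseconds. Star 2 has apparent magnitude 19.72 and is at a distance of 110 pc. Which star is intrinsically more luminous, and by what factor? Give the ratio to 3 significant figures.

Star 1: d = 1/p = 1/2.89×10^-3″ = 346.0 pc
Star 1: M = m − 5 log₁₀ d + 5 = 14.52 − 5·2.5391 + 5 = 6.824
Star 2: M = m − 5 log₁₀ d + 5 = 19.72 − 5·2.0414 + 5 = 14.513
ΔM = M_1 − M_2 = 6.824 − (14.513) = -7.689; smaller M is more luminous → Star 1.
L ratio = 10^(0.4 |ΔM|) = 10^3.075 = 1190

Star 1 is more luminous, by a factor of 1190.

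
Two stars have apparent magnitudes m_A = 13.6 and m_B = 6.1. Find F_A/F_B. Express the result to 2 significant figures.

F_A/F_B ≈ 1.0×10^-3

Magnitude difference = 7.5
Flux ratio = 10^(−0.4 Δm) = 10^(−0.4 × 7.5) = 10^-3.000 = 1.000×10^-3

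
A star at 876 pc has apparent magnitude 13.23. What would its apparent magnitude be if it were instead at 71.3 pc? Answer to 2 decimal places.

Flux ∝ 1/d², so Δm = 5 log₁₀(d₂/d₁) = 5 log₁₀(71.3/876) = -5.447
m₂ = m₁ + Δm = 13.23 + (-5.447) = 7.783

m ≈ 7.78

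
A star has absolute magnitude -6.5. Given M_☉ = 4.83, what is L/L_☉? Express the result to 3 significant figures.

M − M_☉ = -6.5 − 4.83 = -11.330
L/L_☉ = 10^(−0.4 (M − M_☉)) = 10^4.532 = 34040

L/L_☉ ≈ 34000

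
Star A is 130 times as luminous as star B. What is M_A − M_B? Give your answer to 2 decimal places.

Pogson: ΔM = −2.5 log₁₀(ratio) = −2.5 log₁₀(130) = −2.5 × 2.1139 = -5.285
Star A is brighter, so it has the smaller magnitude: the difference is negative.

M_A − M_B ≈ -5.28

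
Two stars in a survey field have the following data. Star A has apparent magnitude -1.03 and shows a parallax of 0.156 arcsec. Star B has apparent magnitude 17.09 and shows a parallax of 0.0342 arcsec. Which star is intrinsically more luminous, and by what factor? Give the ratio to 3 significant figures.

Star A: d = 1/p = 1/0.156″ = 6.410 pc
Star A: M = m − 5 log₁₀ d + 5 = -1.03 − 5·0.8069 + 5 = -0.064
Star B: d = 1/p = 1/0.0342″ = 29.24 pc
Star B: M = m − 5 log₁₀ d + 5 = 17.09 − 5·1.4660 + 5 = 14.760
ΔM = M_A − M_B = -0.064 − (14.760) = -14.825; smaller M is more luminous → Star A.
L ratio = 10^(0.4 |ΔM|) = 10^5.930 = 850800

Star A is more luminous, by a factor of 851000.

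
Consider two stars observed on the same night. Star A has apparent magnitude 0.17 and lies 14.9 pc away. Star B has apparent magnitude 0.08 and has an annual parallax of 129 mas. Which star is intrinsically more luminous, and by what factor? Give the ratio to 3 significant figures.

Star A is more luminous, by a factor of 3.40.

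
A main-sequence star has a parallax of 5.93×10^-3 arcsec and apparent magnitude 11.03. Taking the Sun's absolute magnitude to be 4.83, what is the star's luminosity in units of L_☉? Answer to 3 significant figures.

L/L_☉ ≈ 0.942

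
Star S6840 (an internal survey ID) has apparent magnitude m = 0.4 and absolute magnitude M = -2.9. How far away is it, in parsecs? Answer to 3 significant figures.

μ = m − M = 3.300
m − M = 5 log₁₀ d − 5
log₁₀ d = (m − M)/5 + 1 = 1.6600
d = 10^1.6600 = 45.71 pc

d ≈ 45.7 pc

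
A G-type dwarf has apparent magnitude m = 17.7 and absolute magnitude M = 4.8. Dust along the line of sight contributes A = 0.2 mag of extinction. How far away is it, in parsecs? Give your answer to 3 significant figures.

d ≈ 3470 pc

m − M = 5 log₁₀(d/10 pc) + A  ⇒  17.7 − (4.8) − 0.2 = 5 log₁₀(d/10)
12.700 = 5 log₁₀(d/10)
log₁₀ d = (m − M − A)/5 + 1 = 3.5400
d = 10^3.5400 = 3467 pc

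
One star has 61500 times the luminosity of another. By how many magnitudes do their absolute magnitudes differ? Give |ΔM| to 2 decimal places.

|ΔM| ≈ 11.97

Pogson: ΔM = −2.5 log₁₀(ratio) = −2.5 log₁₀(61500) = −2.5 × 4.7889 = -11.972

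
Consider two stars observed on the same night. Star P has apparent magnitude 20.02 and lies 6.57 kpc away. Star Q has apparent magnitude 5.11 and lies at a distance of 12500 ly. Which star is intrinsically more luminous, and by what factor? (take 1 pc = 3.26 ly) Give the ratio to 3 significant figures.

Star Q is more luminous, by a factor of 314000.

Star P: d = 6.57 kpc = 6570 pc
Star P: M = m − 5 log₁₀ d + 5 = 20.02 − 5·3.8176 + 5 = 5.932
Star Q: d = 12500 ly / 3.26 = 3834 pc
Star Q: M = m − 5 log₁₀ d + 5 = 5.11 − 5·3.5837 + 5 = -7.808
ΔM = M_P − M_Q = 5.932 − (-7.808) = 13.741; smaller M is more luminous → Star Q.
L ratio = 10^(0.4 |ΔM|) = 10^5.496 = 313500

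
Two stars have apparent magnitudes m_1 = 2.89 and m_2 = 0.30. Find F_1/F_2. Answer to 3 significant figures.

Δm = 2.89 − (0.30) = 2.59
Flux ratio = 10^(−0.4 Δm) = 10^(−0.4 × 2.59) = 10^-1.036 = 0.09204

F_1/F_2 ≈ 0.0920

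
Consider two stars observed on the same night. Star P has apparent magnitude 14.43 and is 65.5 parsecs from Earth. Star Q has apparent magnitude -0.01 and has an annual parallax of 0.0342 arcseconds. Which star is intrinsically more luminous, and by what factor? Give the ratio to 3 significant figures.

Star P: M = m − 5 log₁₀ d + 5 = 14.43 − 5·1.8162 + 5 = 10.349
Star Q: d = 1/p = 1/0.0342″ = 29.24 pc
Star Q: M = m − 5 log₁₀ d + 5 = -0.01 − 5·1.4660 + 5 = -2.340
ΔM = M_P − M_Q = 10.349 − (-2.340) = 12.689; smaller M is more luminous → Star Q.
L ratio = 10^(0.4 |ΔM|) = 10^5.075 = 119000

Star Q is more luminous, by a factor of 119000.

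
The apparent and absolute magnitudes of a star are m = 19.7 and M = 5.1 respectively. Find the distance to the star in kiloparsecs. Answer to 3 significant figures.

μ = m − M = 14.600
m − M = 5 log₁₀ d − 5
log₁₀ d = (m − M)/5 + 1 = 3.9200
d = 10^3.9200 = 8318 pc
= 8.318 kpc

d ≈ 8.32 kpc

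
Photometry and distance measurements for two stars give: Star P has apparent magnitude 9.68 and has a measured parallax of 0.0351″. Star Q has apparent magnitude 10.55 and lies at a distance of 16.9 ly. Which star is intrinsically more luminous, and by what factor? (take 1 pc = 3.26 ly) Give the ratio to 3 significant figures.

Star P is more luminous, by a factor of 67.3.

Star P: d = 1/p = 1/0.0351″ = 28.49 pc
Star P: M = m − 5 log₁₀ d + 5 = 9.68 − 5·1.4547 + 5 = 7.407
Star Q: d = 16.9 ly / 3.26 = 5.184 pc
Star Q: M = m − 5 log₁₀ d + 5 = 10.55 − 5·0.7147 + 5 = 11.977
ΔM = M_P − M_Q = 7.407 − (11.977) = -4.570; smaller M is more luminous → Star P.
L ratio = 10^(0.4 |ΔM|) = 10^1.828 = 67.31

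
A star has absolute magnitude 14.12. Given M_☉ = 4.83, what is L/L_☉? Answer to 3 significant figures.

M − M_☉ = 14.12 − 4.83 = 9.290
L/L_☉ = 10^(−0.4 (M − M_☉)) = 10^-3.716 = 1.923×10^-4

L/L_☉ ≈ 1.92×10^-4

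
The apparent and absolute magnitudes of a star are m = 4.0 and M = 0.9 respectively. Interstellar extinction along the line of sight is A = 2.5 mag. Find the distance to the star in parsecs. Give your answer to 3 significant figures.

m − M = 5 log₁₀(d/10 pc) + A  ⇒  4.0 − (0.9) − 2.5 = 5 log₁₀(d/10)
0.600 = 5 log₁₀(d/10)
log₁₀ d = (m − M − A)/5 + 1 = 1.1200
d = 10^1.1200 = 13.18 pc

d ≈ 13.2 pc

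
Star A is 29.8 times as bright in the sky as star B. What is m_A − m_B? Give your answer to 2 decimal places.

Pogson: Δm = −2.5 log₁₀(ratio) = −2.5 log₁₀(29.8) = −2.5 × 1.4742 = -3.686
Star A is brighter, so it has the smaller magnitude: the difference is negative.

m_A − m_B ≈ -3.69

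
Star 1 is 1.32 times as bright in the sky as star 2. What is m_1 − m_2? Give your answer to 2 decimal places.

m_1 − m_2 ≈ -0.30

Pogson: Δm = −2.5 log₁₀(ratio) = −2.5 log₁₀(1.32) = −2.5 × 0.1206 = -0.301
Star 1 is brighter, so it has the smaller magnitude: the difference is negative.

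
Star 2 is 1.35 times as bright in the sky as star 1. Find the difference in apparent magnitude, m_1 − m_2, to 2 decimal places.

m_1 − m_2 ≈ 0.33

Pogson: Δm = −2.5 log₁₀(ratio) = −2.5 log₁₀(1.35) = −2.5 × 0.1303 = -0.326
Star 2 is brighter so has the smaller magnitude: m_1 − m_2 is positive.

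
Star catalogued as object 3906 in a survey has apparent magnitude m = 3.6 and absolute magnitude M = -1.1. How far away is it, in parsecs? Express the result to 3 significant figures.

d ≈ 87.1 pc

Distance modulus: m − M = 3.6 − (-1.1) = 4.700
m − M = 5 log₁₀ d − 5
log₁₀ d = (m − M)/5 + 1 = 1.9400
d = 10^1.9400 = 87.10 pc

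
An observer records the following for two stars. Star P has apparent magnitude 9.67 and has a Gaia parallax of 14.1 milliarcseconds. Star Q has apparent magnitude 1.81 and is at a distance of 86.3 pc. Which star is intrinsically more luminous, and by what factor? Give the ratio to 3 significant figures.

Star Q is more luminous, by a factor of 2060.

Star P: p = 14.1 mas = 0.0141″ → d = 1/p = 70.92 pc
Star P: M = m − 5 log₁₀ d + 5 = 9.67 − 5·1.8508 + 5 = 5.416
Star Q: M = m − 5 log₁₀ d + 5 = 1.81 − 5·1.9360 + 5 = -2.870
ΔM = M_P − M_Q = 5.416 − (-2.870) = 8.286; smaller M is more luminous → Star Q.
L ratio = 10^(0.4 |ΔM|) = 10^3.314 = 2063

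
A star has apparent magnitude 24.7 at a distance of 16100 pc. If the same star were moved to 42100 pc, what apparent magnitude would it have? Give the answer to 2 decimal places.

m ≈ 26.79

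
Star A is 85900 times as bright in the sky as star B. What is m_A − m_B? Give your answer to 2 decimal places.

m_A − m_B ≈ -12.33

Pogson: Δm = −2.5 log₁₀(ratio) = −2.5 log₁₀(85900) = −2.5 × 4.9340 = -12.335
Star A is brighter, so it has the smaller magnitude: the difference is negative.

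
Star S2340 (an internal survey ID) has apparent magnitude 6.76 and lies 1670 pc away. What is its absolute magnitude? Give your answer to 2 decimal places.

M ≈ -4.35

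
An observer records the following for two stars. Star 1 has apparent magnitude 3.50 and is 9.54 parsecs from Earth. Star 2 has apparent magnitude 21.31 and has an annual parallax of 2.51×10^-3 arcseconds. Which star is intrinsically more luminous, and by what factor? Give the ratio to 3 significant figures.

Star 1 is more luminous, by a factor of 7630.

Star 1: M = m − 5 log₁₀ d + 5 = 3.50 − 5·0.9795 + 5 = 3.602
Star 2: d = 1/p = 1/2.51×10^-3″ = 398.4 pc
Star 2: M = m − 5 log₁₀ d + 5 = 21.31 − 5·2.6003 + 5 = 13.308
ΔM = M_1 − M_2 = 3.602 − (13.308) = -9.706; smaller M is more luminous → Star 1.
L ratio = 10^(0.4 |ΔM|) = 10^3.882 = 7629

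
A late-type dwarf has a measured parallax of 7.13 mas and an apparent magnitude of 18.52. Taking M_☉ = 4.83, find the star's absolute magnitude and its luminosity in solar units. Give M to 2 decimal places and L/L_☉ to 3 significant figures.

M ≈ 12.79; L/L_☉ ≈ 6.57×10^-4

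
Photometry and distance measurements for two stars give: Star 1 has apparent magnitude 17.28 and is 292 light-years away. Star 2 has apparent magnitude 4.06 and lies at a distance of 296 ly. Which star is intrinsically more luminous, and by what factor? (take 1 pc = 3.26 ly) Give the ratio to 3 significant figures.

Star 1: d = 292 ly / 3.26 = 89.57 pc
Star 1: M = m − 5 log₁₀ d + 5 = 17.28 − 5·1.9522 + 5 = 12.519
Star 2: d = 296 ly / 3.26 = 90.80 pc
Star 2: M = m − 5 log₁₀ d + 5 = 4.06 − 5·1.9581 + 5 = -0.730
ΔM = M_1 − M_2 = 12.519 − (-0.730) = 13.250; smaller M is more luminous → Star 2.
L ratio = 10^(0.4 |ΔM|) = 10^5.300 = 199400

Star 2 is more luminous, by a factor of 199000.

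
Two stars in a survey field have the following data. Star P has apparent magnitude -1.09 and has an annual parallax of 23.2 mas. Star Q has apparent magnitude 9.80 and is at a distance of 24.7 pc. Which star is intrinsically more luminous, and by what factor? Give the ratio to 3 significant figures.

Star P is more luminous, by a factor of 69100.

Star P: p = 23.2 mas = 0.0232″ → d = 1/p = 43.10 pc
Star P: M = m − 5 log₁₀ d + 5 = -1.09 − 5·1.6345 + 5 = -4.263
Star Q: M = m − 5 log₁₀ d + 5 = 9.80 − 5·1.3927 + 5 = 7.837
ΔM = M_P − M_Q = -4.263 − (7.837) = -12.099; smaller M is more luminous → Star P.
L ratio = 10^(0.4 |ΔM|) = 10^4.840 = 69120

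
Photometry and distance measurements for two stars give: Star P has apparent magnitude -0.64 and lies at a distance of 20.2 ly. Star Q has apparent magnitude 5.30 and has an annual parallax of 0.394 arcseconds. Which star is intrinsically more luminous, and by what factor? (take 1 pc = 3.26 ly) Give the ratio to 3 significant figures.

Star P is more luminous, by a factor of 1420.

Star P: d = 20.2 ly / 3.26 = 6.196 pc
Star P: M = m − 5 log₁₀ d + 5 = -0.64 − 5·0.7921 + 5 = 0.399
Star Q: d = 1/p = 1/0.394″ = 2.538 pc
Star Q: M = m − 5 log₁₀ d + 5 = 5.30 − 5·0.4045 + 5 = 8.277
ΔM = M_P − M_Q = 0.399 − (8.277) = -7.878; smaller M is more luminous → Star P.
L ratio = 10^(0.4 |ΔM|) = 10^3.151 = 1417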